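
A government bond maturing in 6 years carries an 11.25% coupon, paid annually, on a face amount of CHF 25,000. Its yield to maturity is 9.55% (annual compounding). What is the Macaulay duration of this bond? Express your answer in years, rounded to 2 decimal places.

Periodic yield y = 0.0955. Discount each cash flow and weight by its year:
  t   CF        PV=CF/(1+0.0955)^t    t·PV
  1     2,812.50     2,567.3209     2,567.3209
  2     2,812.50     2,343.5152     4,687.0303
  3     2,812.50     2,139.2197     6,417.6590
  4     2,812.50     1,952.7336     7,810.9345
  5     2,812.50     1,782.5044     8,912.5222
  6    27,812.50    16,090.3591    96,542.1547
  Σ                 26,875.6529   126,937.6216
Price P = Σ PV = 26,875.6529.
Macaulay duration = Σ(t·PV) / P = 126,937.6216 / 26,875.6529 = 4.72315 years.

4.72 years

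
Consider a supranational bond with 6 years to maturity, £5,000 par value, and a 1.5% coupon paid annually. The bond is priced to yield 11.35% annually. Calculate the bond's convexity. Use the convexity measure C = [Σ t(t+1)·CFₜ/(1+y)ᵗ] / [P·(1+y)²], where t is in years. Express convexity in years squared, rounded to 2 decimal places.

With y = 0.1135:
  t   CF        PV=CF/(1+0.1135)^t    t·PV        t(t+1)·PV
  1        75.00        67.3552        67.3552         134.7104
  2        75.00        60.4896       120.9792         362.9377
  3        75.00        54.3239       162.9716         651.8863
  4        75.00        48.7866       195.1463         975.7316
  5        75.00        43.8137       219.0686       1,314.4117
  6     5,075.00     2,662.5313    15,975.1877     111,826.3137
  Σ                  2,937.3002    16,740.7086     115,265.9913
P = 2,937.3002.
Convexity = Σ t(t+1)·PV / [P·(1+y)²] = 115,265.9913 / (2,937.3002 × 1.239882) = 31.64990.

31.65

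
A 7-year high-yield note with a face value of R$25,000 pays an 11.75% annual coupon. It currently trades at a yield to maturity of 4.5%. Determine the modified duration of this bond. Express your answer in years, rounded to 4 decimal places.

Periodic yield y = 0.045. First find Macaulay duration:
  t   CF        PV=CF/(1+0.045)^t    t·PV
  1     2,937.50     2,811.0048     2,811.0048
  2     2,937.50     2,689.9567     5,379.9135
  3     2,937.50     2,574.1213     7,722.3638
  4     2,937.50     2,463.2739     9,853.0958
  5     2,937.50     2,357.1999    11,785.9997
  6     2,937.50     2,255.6937    13,534.1624
  7    27,937.50    20,529.2700   143,704.8903
  Σ                 35,680.5205   194,791.4302
P = 35,680.5205; Macaulay duration = 194,791.4302 / 35,680.5205 = 5.45932 years.
Modified duration = D_Mac / (1 + y) = 5.45932 / 1.045 = 5.22423 years.

5.2242 years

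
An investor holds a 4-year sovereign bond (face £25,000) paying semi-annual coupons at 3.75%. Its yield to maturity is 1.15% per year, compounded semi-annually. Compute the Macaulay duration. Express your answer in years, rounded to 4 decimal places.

3.7657 years

Periodic yield y = 0.00575. Discount each cash flow and weight by its period:
  t   CF        PV=CF/(1+0.00575)^t    t·PV
  1       468.75       466.0701       466.0701
  2       468.75       463.4055       926.8110
  3       468.75       460.7562     1,382.2685
  4       468.75       458.1220     1,832.4879
  5       468.75       455.5028     2,277.5141
  6       468.75       452.8987     2,717.3919
  7       468.75       450.3094     3,152.1656
  8    25,468.75    24,326.9297   194,615.4378
  Σ                 27,533.9943   207,370.1470
Price P = Σ PV = 27,533.9943.
Macaulay duration = Σ(t·PV) / P = 207,370.1470 / 27,533.9943 = 7.53142 half-year periods.
In years: 7.53142 / 2 = 3.76571 years.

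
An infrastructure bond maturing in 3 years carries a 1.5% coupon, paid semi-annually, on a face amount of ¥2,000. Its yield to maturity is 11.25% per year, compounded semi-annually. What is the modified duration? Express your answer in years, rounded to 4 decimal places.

Periodic yield y = 0.05625. First find Macaulay duration:
  t   CF        PV=CF/(1+0.05625)^t    t·PV
  1        15.00        14.2012        14.2012
  2        15.00        13.4449        26.8898
  3        15.00        12.7289        38.1867
  4        15.00        12.0510        48.2041
  5        15.00        11.4093        57.0463
  6     2,015.00     1,451.0244     8,706.1465
  Σ                  1,514.8597     8,890.6746
P = 1,514.8597; Macaulay duration = 8,890.6746 / 1,514.8597 = 5.86898 half-year periods = 2.93449 years.
Modified duration = D_Mac / (1 + y) = 2.93449 / 1.05625 = 2.77821 years.

2.7782 years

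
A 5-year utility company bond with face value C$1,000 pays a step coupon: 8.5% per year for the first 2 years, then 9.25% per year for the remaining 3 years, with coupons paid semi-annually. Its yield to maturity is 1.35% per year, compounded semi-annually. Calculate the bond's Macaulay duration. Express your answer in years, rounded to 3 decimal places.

Periodic yield y = 0.00675. Discount each cash flow and weight by its period:
  t   CF        PV=CF/(1+0.00675)^t    t·PV
  1        42.50        42.2150        42.2150
  2        42.50        41.9320        83.8640
  3        42.50        41.6509       124.9526
  4        42.50        41.3716       165.4864
  5        46.25        44.7202       223.6009
  6        46.25        44.4203       266.5221
  7        46.25        44.1225       308.8576
  8        46.25        43.8267       350.6135
  9        46.25        43.5328       391.7956
  10    1,046.25       978.1807     9,781.8070
  Σ                  1,365.9728    11,739.7147
Price P = Σ PV = 1,365.9728.
Macaulay duration = Σ(t·PV) / P = 11,739.7147 / 1,365.9728 = 8.59440 half-year periods.
In years: 8.59440 / 2 = 4.29720 years.

4.297 years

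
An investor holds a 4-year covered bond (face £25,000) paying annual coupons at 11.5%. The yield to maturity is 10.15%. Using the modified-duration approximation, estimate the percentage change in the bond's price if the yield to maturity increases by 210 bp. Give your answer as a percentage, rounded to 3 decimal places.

Periodic yield y = 0.1015. Modified duration first:
  t   CF        PV=CF/(1+0.1015)^t    t·PV
  1     2,875.00     2,610.0772     2,610.0772
  2     2,875.00     2,369.5662     4,739.1324
  3     2,875.00     2,151.2176     6,453.6528
  4    27,875.00    18,935.5040    75,742.0162
  Σ                 26,066.3650    89,544.8786
P = 26,066.3650; D_Mac = 3.43527 yrs; D_mod = 3.43527/(1+0.1015) = 3.11872 yrs.
ΔP/P ≈ -D_mod · Δy = -3.11872 × (+0.021) = -0.065493 = -6.5493%.

-6.549%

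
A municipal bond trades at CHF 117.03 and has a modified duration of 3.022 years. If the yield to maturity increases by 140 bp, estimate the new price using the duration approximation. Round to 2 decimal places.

CHF 112.08

Duration approximation: ΔP/P ≈ -D_mod · Δy = -3.022 × (+0.014) = -0.042308.
New price ≈ 117.03 × (1 - 0.042308) = 112.07869476.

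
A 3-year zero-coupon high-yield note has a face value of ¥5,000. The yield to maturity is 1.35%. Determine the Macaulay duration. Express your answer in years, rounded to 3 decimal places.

3.000 years

A zero-coupon bond has a single cash flow at maturity, so its Macaulay duration equals its maturity: 3 years.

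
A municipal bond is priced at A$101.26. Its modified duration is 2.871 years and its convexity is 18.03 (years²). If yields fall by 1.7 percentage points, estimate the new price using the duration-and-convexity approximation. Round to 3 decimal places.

A$106.466

Duration effect: -D_mod·Δy = -2.871 × (-0.017) = +0.048807
Convexity effect: ½·C·(Δy)² = 0.5 × 18.03 × (-0.017)² = +0.002605335
ΔP/P ≈ +0.048807 + 0.002605335 = +0.051412335
New price ≈ 101.26 × (1 + 0.051412335) = 106.4660130421.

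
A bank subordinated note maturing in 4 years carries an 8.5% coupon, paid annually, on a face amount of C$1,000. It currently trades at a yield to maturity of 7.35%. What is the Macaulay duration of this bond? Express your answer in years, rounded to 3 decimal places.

Periodic yield y = 0.0735. Discount each cash flow and weight by its year:
  t   CF        PV=CF/(1+0.0735)^t    t·PV
  1        85.00        79.1803        79.1803
  2        85.00        73.7590       147.5179
  3        85.00        68.7089       206.1266
  4     1,085.00       816.9990     3,267.9961
  Σ                  1,038.6471     3,700.8209
Price P = Σ PV = 1,038.6471.
Macaulay duration = Σ(t·PV) / P = 3,700.8209 / 1,038.6471 = 3.56312 years.

3.563 years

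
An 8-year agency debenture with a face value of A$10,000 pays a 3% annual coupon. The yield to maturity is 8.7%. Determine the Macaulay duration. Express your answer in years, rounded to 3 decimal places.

7.030 years

Periodic yield y = 0.087. Discount each cash flow and weight by its year:
  t   CF        PV=CF/(1+0.087)^t    t·PV
  1       300.00       275.9890       275.9890
  2       300.00       253.8997       507.7994
  3       300.00       233.5784       700.7351
  4       300.00       214.8835       859.5340
  5       300.00       197.6849       988.4246
  6       300.00       181.8628     1,091.1771
  7       300.00       167.3071     1,171.1499
  8    10,300.00     5,284.4631    42,275.7050
  Σ                  6,809.6685    47,870.5141
Price P = Σ PV = 6,809.6685.
Macaulay duration = Σ(t·PV) / P = 47,870.5141 / 6,809.6685 = 7.02979 years.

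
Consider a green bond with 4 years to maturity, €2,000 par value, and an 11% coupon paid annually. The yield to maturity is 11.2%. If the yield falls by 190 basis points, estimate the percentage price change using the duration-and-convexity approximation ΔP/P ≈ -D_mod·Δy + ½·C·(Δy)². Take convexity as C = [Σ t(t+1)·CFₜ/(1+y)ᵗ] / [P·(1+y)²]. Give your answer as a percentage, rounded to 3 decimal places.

With y = 0.112:
  t   CF        PV=CF/(1+0.112)^t    t·PV        t(t+1)·PV
  1       220.00       197.8417       197.8417         395.6835
  2       220.00       177.9152       355.8304       1,067.4913
  3       220.00       159.9957       479.9871       1,919.9484
  4     2,220.00     1,451.8904     5,807.5615      29,037.8075
  Σ                  1,987.6430     6,841.2208      32,420.9307
P = 1,987.6430; D_Mac = 3.44188 yrs; D_mod = 3.09521 yrs; C = 13.19099.
Duration effect: -3.09521 × (-0.019) = +0.058809
Convexity effect: 0.5 × 13.19099 × (-0.019)² = +0.0023810
ΔP/P ≈ +0.058809 + 0.0023810 = +0.061190 = +6.1190%.

+6.119%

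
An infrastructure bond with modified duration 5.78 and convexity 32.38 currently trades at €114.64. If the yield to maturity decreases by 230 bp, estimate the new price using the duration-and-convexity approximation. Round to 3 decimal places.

€130.862

Duration effect: -D_mod·Δy = -5.78 × (-0.023) = +0.132940
Convexity effect: ½·C·(Δy)² = 0.5 × 32.38 × (-0.023)² = +0.00856451
ΔP/P ≈ +0.132940 + 0.00856451 = +0.14150451
New price ≈ 114.64 × (1 + 0.14150451) = 130.8620770264.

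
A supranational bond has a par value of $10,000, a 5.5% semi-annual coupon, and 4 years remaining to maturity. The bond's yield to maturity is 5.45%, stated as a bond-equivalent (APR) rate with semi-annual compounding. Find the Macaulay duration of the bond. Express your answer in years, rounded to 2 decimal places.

Periodic yield y = 0.02725. Discount each cash flow and weight by its period:
  t   CF        PV=CF/(1+0.02725)^t    t·PV
  1       275.00       267.7050       267.7050
  2       275.00       260.6036       521.2072
  3       275.00       253.6905       761.0716
  4       275.00       246.9608       987.8434
  5       275.00       240.4097     1,202.0484
  6       275.00       234.0323     1,404.1938
  7       275.00       227.8241     1,594.7686
  8    10,275.00     8,286.5286    66,292.2284
  Σ                 10,017.7546    73,031.0664
Price P = Σ PV = 10,017.7546.
Macaulay duration = Σ(t·PV) / P = 73,031.0664 / 10,017.7546 = 7.29016 half-year periods.
In years: 7.29016 / 2 = 3.64508 years.

3.65 years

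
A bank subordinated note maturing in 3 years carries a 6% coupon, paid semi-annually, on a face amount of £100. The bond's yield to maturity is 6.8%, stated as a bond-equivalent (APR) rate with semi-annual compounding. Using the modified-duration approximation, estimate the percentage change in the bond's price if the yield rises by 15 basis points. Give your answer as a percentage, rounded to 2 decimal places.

Periodic yield y = 0.034. Modified duration first:
  t   CF        PV=CF/(1+0.034)^t    t·PV
  1         3.00         2.9014         2.9014
  2         3.00         2.8060         5.6119
  3         3.00         2.7137         8.1411
  4         3.00         2.6245        10.4978
  5         3.00         2.5382        12.6908
  6       103.00        84.2780       505.6677
  Σ                     97.8616       545.5107
P = 97.8616; D_Mac = 5.57431 half-year periods = 2.78715 yrs; D_mod = 2.78715/(1+0.034) = 2.69551 yrs.
ΔP/P ≈ -D_mod · Δy = -2.69551 × (+0.0015) = -0.004043 = -0.4043%.

-0.40%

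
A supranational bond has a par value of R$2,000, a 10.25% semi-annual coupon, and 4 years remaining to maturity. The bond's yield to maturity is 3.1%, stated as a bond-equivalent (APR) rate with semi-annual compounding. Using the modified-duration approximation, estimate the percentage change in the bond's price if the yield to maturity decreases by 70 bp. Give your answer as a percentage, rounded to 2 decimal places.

+2.38%

Periodic yield y = 0.0155. Modified duration first:
  t   CF        PV=CF/(1+0.0155)^t    t·PV
  1       102.50       100.9355       100.9355
  2       102.50        99.3949       198.7898
  3       102.50        97.8778       293.6333
  4       102.50        96.3838       385.5353
  5       102.50        94.9127       474.5634
  6       102.50        93.4640       560.7839
  7       102.50        92.0374       644.2618
  8     2,102.50     1,859.0736    14,872.5888
  Σ                  2,534.0796    17,531.0918
P = 2,534.0796; D_Mac = 6.91813 half-year periods = 3.45906 yrs; D_mod = 3.45906/(1+0.0155) = 3.40627 yrs.
ΔP/P ≈ -D_mod · Δy = -3.40627 × (-0.007) = +0.023844 = +2.3844%.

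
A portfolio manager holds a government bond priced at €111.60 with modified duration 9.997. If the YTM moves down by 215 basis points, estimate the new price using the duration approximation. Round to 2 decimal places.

Duration approximation: ΔP/P ≈ -D_mod · Δy = -9.997 × (-0.0215) = +0.2149355.
New price ≈ 111.60 × (1 + 0.2149355) = 135.5868018.

€135.59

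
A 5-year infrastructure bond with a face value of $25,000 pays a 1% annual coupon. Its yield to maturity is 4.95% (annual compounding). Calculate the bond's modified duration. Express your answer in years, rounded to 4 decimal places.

4.6597 years

Periodic yield y = 0.0495. First find Macaulay duration:
  t   CF        PV=CF/(1+0.0495)^t    t·PV
  1       250.00       238.2087       238.2087
  2       250.00       226.9735       453.9470
  3       250.00       216.2682       648.8046
  4       250.00       206.0678       824.2714
  5    25,250.00    19,831.2079    99,156.0396
  Σ                 20,718.7261   101,321.2712
P = 20,718.7261; Macaulay duration = 101,321.2712 / 20,718.7261 = 4.89032 years.
Modified duration = D_Mac / (1 + y) = 4.89032 / 1.0495 = 4.65967 years.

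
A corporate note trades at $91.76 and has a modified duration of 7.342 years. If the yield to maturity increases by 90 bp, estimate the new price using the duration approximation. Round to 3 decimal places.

$85.697

Duration approximation: ΔP/P ≈ -D_mod · Δy = -7.342 × (+0.009) = -0.066078.
New price ≈ 91.76 × (1 - 0.066078) = 85.69668272.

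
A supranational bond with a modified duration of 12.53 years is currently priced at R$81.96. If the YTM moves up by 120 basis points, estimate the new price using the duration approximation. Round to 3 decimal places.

R$69.636

Duration approximation: ΔP/P ≈ -D_mod · Δy = -12.53 × (+0.012) = -0.150360.
New price ≈ 81.96 × (1 - 0.150360) = 69.6364944.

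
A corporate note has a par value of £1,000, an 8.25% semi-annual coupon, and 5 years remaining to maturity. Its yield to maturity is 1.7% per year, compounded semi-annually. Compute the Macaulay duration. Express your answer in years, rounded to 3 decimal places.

4.314 years

Periodic yield y = 0.0085. Discount each cash flow and weight by its period:
  t   CF        PV=CF/(1+0.0085)^t    t·PV
  1        41.25        40.9023        40.9023
  2        41.25        40.5576        81.1152
  3        41.25        40.2158       120.6473
  4        41.25        39.8768       159.5072
  5        41.25        39.5407       197.7035
  6        41.25        39.2074       235.2447
  7        41.25        38.8770       272.1389
  8        41.25        38.5493       308.3946
  9        41.25        38.2244       344.0197
  10    1,041.25       956.7445     9,567.4453
  Σ                  1,312.6959    11,327.1187
Price P = Σ PV = 1,312.6959.
Macaulay duration = Σ(t·PV) / P = 11,327.1187 / 1,312.6959 = 8.62890 half-year periods.
In years: 8.62890 / 2 = 4.31445 years.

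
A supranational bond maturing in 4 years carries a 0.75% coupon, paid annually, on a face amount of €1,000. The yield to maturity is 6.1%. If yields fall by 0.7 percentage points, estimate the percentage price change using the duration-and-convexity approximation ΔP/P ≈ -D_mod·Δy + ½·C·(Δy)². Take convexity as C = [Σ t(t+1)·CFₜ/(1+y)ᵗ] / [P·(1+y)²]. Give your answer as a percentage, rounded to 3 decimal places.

+2.649%

With y = 0.061:
  t   CF        PV=CF/(1+0.061)^t    t·PV        t(t+1)·PV
  1         7.50         7.0688         7.0688          14.1376
  2         7.50         6.6624        13.3248          39.9744
  3         7.50         6.2794        18.8381          75.3523
  4     1,007.50       795.0300     3,180.1200      15,900.6001
  Σ                    815.0406     3,219.3517      16,030.0643
P = 815.0406; D_Mac = 3.94993 yrs; D_mod = 3.72284 yrs; C = 17.47130.
Duration effect: -3.72284 × (-0.007) = +0.026060
Convexity effect: 0.5 × 17.47130 × (-0.007)² = +0.0004280
ΔP/P ≈ +0.026060 + 0.0004280 = +0.026488 = +2.6488%.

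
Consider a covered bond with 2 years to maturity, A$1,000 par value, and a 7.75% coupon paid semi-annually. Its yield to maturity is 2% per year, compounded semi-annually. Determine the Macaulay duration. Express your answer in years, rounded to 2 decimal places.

1.90 years

Periodic yield y = 0.01. Discount each cash flow and weight by its period:
  t   CF        PV=CF/(1+0.01)^t    t·PV
  1        38.75        38.3663        38.3663
  2        38.75        37.9865        75.9729
  3        38.75        37.6104       112.8311
  4     1,038.75       998.2183     3,992.8733
  Σ                  1,112.1815     4,220.0437
Price P = Σ PV = 1,112.1815.
Macaulay duration = Σ(t·PV) / P = 4,220.0437 / 1,112.1815 = 3.79438 half-year periods.
In years: 3.79438 / 2 = 1.89719 years.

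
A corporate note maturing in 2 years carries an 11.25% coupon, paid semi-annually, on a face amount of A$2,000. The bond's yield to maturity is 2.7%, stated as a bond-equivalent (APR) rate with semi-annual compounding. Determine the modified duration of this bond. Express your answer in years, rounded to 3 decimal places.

1.834 years

Periodic yield y = 0.0135. First find Macaulay duration:
  t   CF        PV=CF/(1+0.0135)^t    t·PV
  1       112.50       111.0015       111.0015
  2       112.50       109.5229       219.0458
  3       112.50       108.0641       324.1922
  4     2,112.50     2,002.1735     8,008.6939
  Σ                  2,330.7619     8,662.9334
P = 2,330.7619; Macaulay duration = 8,662.9334 / 2,330.7619 = 3.71678 half-year periods = 1.85839 years.
Modified duration = D_Mac / (1 + y) = 1.85839 / 1.0135 = 1.83364 years.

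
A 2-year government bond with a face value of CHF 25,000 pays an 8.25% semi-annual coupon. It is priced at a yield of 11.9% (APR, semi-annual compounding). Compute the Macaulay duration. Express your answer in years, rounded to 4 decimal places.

1.8799 years

Periodic yield y = 0.0595. Discount each cash flow and weight by its period:
  t   CF        PV=CF/(1+0.0595)^t    t·PV
  1     1,031.25       973.3365       973.3365
  2     1,031.25       918.6753     1,837.3506
  3     1,031.25       867.0838     2,601.2514
  4    26,031.25    20,658.1382    82,632.5529
  Σ                 23,417.2338    88,044.4914
Price P = Σ PV = 23,417.2338.
Macaulay duration = Σ(t·PV) / P = 88,044.4914 / 23,417.2338 = 3.75982 half-year periods.
In years: 3.75982 / 2 = 1.87991 years.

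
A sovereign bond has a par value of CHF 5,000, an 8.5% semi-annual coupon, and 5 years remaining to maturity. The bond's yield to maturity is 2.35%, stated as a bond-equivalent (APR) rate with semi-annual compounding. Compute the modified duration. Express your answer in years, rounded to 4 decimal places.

4.2389 years

Periodic yield y = 0.01175. First find Macaulay duration:
  t   CF        PV=CF/(1+0.01175)^t    t·PV
  1       212.50       210.0321       210.0321
  2       212.50       207.5929       415.1858
  3       212.50       205.1820       615.5461
  4       212.50       202.7991       811.1965
  5       212.50       200.4439     1,002.2196
  6       212.50       198.1160     1,188.6963
  7       212.50       195.8152     1,370.7065
  8       212.50       193.5411     1,548.3289
  9       212.50       191.2934     1,721.6407
  10    5,212.50     4,637.8205    46,378.2052
  Σ                  6,442.6364    55,261.7576
P = 6,442.6364; Macaulay duration = 55,261.7576 / 6,442.6364 = 8.57751 half-year periods = 4.28875 years.
Modified duration = D_Mac / (1 + y) = 4.28875 / 1.01175 = 4.23895 years.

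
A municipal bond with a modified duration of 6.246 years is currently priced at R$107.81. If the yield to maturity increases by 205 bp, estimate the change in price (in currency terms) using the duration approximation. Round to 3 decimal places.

Duration approximation: ΔP/P ≈ -D_mod · Δy = -6.246 × (+0.0205) = -0.128043.
ΔP ≈ 107.81 × (-0.128043) = -13.80431583.

-R$13.804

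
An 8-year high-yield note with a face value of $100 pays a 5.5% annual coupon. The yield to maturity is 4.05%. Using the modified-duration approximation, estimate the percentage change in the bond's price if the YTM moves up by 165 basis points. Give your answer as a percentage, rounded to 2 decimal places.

-10.71%

Periodic yield y = 0.0405. Modified duration first:
  t   CF        PV=CF/(1+0.0405)^t    t·PV
  1         5.50         5.2859         5.2859
  2         5.50         5.0802        10.1603
  3         5.50         4.8824        14.6473
  4         5.50         4.6924        18.7696
  5         5.50         4.5097        22.5487
  6         5.50         4.3342        26.0053
  7         5.50         4.1655        29.1586
  8       105.50        76.7920       614.3357
  Σ                    109.7424       740.9114
P = 109.7424; D_Mac = 6.75137 yrs; D_mod = 6.75137/(1+0.0405) = 6.48858 yrs.
ΔP/P ≈ -D_mod · Δy = -6.48858 × (+0.0165) = -0.107062 = -10.7062%.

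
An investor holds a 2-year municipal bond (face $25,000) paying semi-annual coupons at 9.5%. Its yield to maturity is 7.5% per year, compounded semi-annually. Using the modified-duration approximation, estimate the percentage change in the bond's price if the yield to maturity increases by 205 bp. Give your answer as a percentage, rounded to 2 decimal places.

Periodic yield y = 0.0375. Modified duration first:
  t   CF        PV=CF/(1+0.0375)^t    t·PV
  1     1,187.50     1,144.5783     1,144.5783
  2     1,187.50     1,103.2080     2,206.4160
  3     1,187.50     1,063.3330     3,189.9991
  4    26,187.50    22,601.7267    90,406.9067
  Σ                 25,912.8460    96,947.9001
P = 25,912.8460; D_Mac = 3.74131 half-year periods = 1.87065 yrs; D_mod = 1.87065/(1+0.0375) = 1.80304 yrs.
ΔP/P ≈ -D_mod · Δy = -1.80304 × (+0.0205) = -0.036962 = -3.6962%.

-3.70%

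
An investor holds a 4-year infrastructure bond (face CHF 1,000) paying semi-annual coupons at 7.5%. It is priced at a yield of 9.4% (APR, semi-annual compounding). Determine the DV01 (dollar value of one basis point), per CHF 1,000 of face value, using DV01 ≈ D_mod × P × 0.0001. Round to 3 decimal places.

Periodic yield y = 0.047.
  t   CF        PV=CF/(1+0.047)^t    t·PV
  1        37.50        35.8166        35.8166
  2        37.50        34.2088        68.4176
  3        37.50        32.6732        98.0195
  4        37.50        31.2065       124.8259
  5        37.50        29.8056       149.0280
  6        37.50        28.4676       170.8057
  7        37.50        27.1897       190.3279
  8     1,037.50       718.4799     5,747.8396
  Σ                    937.8479     6,585.0808
P = 937.8479; D_Mac = 7.02148 half-year periods = 3.51074 yrs; D_mod = 3.35314 yrs.
DV01 ≈ 3.35314 × 937.8479 × 0.0001 = 0.314474.

CHF 0.314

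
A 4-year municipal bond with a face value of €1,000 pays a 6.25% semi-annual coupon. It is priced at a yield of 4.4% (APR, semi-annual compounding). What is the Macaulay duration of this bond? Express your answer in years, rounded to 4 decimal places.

Periodic yield y = 0.022. Discount each cash flow and weight by its period:
  t   CF        PV=CF/(1+0.022)^t    t·PV
  1        31.25        30.5773        30.5773
  2        31.25        29.9191        59.8382
  3        31.25        29.2750        87.8251
  4        31.25        28.6448       114.5794
  5        31.25        28.0282       140.1411
  6        31.25        27.4249       164.5492
  7        31.25        26.8345       187.8416
  8     1,031.25       866.4765     6,931.8121
  Σ                  1,067.1804     7,717.1640
Price P = Σ PV = 1,067.1804.
Macaulay duration = Σ(t·PV) / P = 7,717.1640 / 1,067.1804 = 7.23136 half-year periods.
In years: 7.23136 / 2 = 3.61568 years.

3.6157 years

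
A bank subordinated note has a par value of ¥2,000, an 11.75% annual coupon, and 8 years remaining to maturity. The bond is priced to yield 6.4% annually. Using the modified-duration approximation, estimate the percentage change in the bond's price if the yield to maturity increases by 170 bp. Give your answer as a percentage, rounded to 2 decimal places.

-9.47%

Periodic yield y = 0.064. Modified duration first:
  t   CF        PV=CF/(1+0.064)^t    t·PV
  1       235.00       220.8647       220.8647
  2       235.00       207.5796       415.1591
  3       235.00       195.0936       585.2807
  4       235.00       183.3586       733.4345
  5       235.00       172.3295       861.6477
  6       235.00       161.9639       971.7831
  7       235.00       152.2217     1,065.5517
  8     2,235.00     1,360.6440    10,885.1518
  Σ                  2,654.0555    15,738.8733
P = 2,654.0555; D_Mac = 5.93012 yrs; D_mod = 5.93012/(1+0.064) = 5.57342 yrs.
ΔP/P ≈ -D_mod · Δy = -5.57342 × (+0.017) = -0.094748 = -9.4748%.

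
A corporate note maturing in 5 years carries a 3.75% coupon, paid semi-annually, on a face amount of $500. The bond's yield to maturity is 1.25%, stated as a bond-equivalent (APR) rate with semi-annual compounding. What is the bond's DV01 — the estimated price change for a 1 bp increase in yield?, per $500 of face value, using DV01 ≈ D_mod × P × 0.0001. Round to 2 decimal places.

Periodic yield y = 0.00625.
  t   CF        PV=CF/(1+0.00625)^t    t·PV
  1        9.375         9.3168         9.3168
  2        9.375         9.2589        18.5178
  3        9.375         9.2014        27.6042
  4        9.375         9.1442        36.5770
  5        9.375         9.0874        45.4372
  6        9.375         9.0310        54.1860
  7        9.375         8.9749        62.8244
  8        9.375         8.9192        71.3533
  9        9.375         8.8638        79.7739
  10     509.375       478.6066     4,786.0661
  Σ                    560.4042     5,191.6566
P = 560.4042; D_Mac = 9.26413 half-year periods = 4.63206 yrs; D_mod = 4.60329 yrs.
DV01 ≈ 4.60329 × 560.4042 × 0.0001 = 0.257971.

$0.26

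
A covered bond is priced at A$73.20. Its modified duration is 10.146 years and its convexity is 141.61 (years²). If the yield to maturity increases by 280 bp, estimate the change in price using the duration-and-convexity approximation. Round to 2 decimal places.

Duration effect: -D_mod·Δy = -10.146 × (+0.028) = -0.284088
Convexity effect: ½·C·(Δy)² = 0.5 × 141.61 × (0.028)² = +0.05551112
ΔP/P ≈ -0.284088 + 0.05551112 = -0.22857688
ΔP ≈ 73.20 × (-0.22857688) = -16.731827616.

-A$16.73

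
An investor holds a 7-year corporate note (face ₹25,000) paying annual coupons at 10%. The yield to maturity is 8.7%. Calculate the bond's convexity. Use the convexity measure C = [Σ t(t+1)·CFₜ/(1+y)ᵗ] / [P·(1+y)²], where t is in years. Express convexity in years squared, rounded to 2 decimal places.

With y = 0.087:
  t   CF        PV=CF/(1+0.087)^t    t·PV        t(t+1)·PV
  1     2,500.00     2,299.9080     2,299.9080       4,599.8160
  2     2,500.00     2,115.8307     4,231.6615      12,694.9844
  3     2,500.00     1,946.4864     5,839.4592      23,357.8369
  4     2,500.00     1,790.6959     7,162.7835      35,813.9174
  5     2,500.00     1,647.3743     8,236.8715      49,421.2292
  6     2,500.00     1,515.5237     9,093.1424      63,651.9971
  7    27,500.00    15,336.4868   107,355.4076     858,843.2609
  Σ                 26,652.3059   144,219.2338   1,048,383.0420
P = 26,652.3059.
Convexity = Σ t(t+1)·PV / [P·(1+y)²] = 1,048,383.0420 / (26,652.3059 × 1.181569) = 33.29094.

33.29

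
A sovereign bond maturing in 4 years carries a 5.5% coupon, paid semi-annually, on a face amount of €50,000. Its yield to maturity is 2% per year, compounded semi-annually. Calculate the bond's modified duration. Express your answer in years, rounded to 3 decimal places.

3.634 years

Periodic yield y = 0.01. First find Macaulay duration:
  t   CF        PV=CF/(1+0.01)^t    t·PV
  1     1,375.00     1,361.3861     1,361.3861
  2     1,375.00     1,347.9071     2,695.8141
  3     1,375.00     1,334.5615     4,003.6844
  4     1,375.00     1,321.3480     5,285.3919
  5     1,375.00     1,308.2653     6,541.3266
  6     1,375.00     1,295.3122     7,771.8732
  7     1,375.00     1,282.4873     8,977.4113
  8    51,375.00    47,443.9506   379,551.6044
  Σ                 56,695.2180   416,188.4920
P = 56,695.2180; Macaulay duration = 416,188.4920 / 56,695.2180 = 7.34080 half-year periods = 3.67040 years.
Modified duration = D_Mac / (1 + y) = 3.67040 / 1.01 = 3.63406 years.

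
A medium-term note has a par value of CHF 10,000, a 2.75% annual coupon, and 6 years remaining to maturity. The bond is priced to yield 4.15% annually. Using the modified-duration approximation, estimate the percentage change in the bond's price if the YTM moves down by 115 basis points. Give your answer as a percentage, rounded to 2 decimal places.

Periodic yield y = 0.0415. Modified duration first:
  t   CF        PV=CF/(1+0.0415)^t    t·PV
  1       275.00       264.0422       264.0422
  2       275.00       253.5211       507.0422
  3       275.00       243.4192       730.2577
  4       275.00       233.7198       934.8794
  5       275.00       224.4070     1,122.0348
  6    10,275.00     8,050.5617    48,303.3704
  Σ                  9,269.6711    51,861.6268
P = 9,269.6711; D_Mac = 5.59476 yrs; D_mod = 5.59476/(1+0.0415) = 5.37183 yrs.
ΔP/P ≈ -D_mod · Δy = -5.37183 × (-0.0115) = +0.061776 = +6.1776%.

+6.18%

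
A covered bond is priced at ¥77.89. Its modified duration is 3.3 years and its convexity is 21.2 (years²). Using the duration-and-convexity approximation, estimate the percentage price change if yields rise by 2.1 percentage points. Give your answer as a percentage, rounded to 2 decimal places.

Duration effect: -D_mod·Δy = -3.3 × (+0.021) = -0.069300
Convexity effect: ½·C·(Δy)² = 0.5 × 21.2 × (0.021)² = +0.0046746
ΔP/P ≈ -0.069300 + 0.0046746 = -0.0646254
= -6.46254%.

-6.46%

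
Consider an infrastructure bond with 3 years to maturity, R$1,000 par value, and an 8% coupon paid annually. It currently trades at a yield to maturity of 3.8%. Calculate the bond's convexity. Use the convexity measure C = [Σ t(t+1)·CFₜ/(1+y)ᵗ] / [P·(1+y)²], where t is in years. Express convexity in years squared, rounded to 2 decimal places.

10.13

With y = 0.038:
  t   CF        PV=CF/(1+0.038)^t    t·PV        t(t+1)·PV
  1        80.00        77.0713        77.0713         154.1426
  2        80.00        74.2498       148.4996         445.4988
  3     1,080.00       965.6766     2,897.0297      11,588.1189
  Σ                  1,116.9977     3,122.6006      12,187.7602
P = 1,116.9977.
Convexity = Σ t(t+1)·PV / [P·(1+y)²] = 12,187.7602 / (1,116.9977 × 1.077444) = 10.12691.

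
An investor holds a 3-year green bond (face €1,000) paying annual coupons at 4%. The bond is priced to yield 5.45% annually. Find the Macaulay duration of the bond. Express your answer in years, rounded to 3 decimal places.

2.884 years

Periodic yield y = 0.0545. Discount each cash flow and weight by its year:
  t   CF        PV=CF/(1+0.0545)^t    t·PV
  1        40.00        37.9327        37.9327
  2        40.00        35.9722        71.9444
  3     1,040.00       886.9387     2,660.8160
  Σ                    960.8435     2,770.6930
Price P = Σ PV = 960.8435.
Macaulay duration = Σ(t·PV) / P = 2,770.6930 / 960.8435 = 2.88360 years.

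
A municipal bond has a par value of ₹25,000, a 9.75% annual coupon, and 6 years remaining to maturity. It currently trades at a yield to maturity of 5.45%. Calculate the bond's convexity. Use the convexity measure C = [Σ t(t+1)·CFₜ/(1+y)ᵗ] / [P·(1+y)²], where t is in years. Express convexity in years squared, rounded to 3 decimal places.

28.903

With y = 0.0545:
  t   CF        PV=CF/(1+0.0545)^t    t·PV        t(t+1)·PV
  1     2,437.50     2,311.5220     2,311.5220       4,623.0441
  2     2,437.50     2,192.0550     4,384.1101      13,152.3303
  3     2,437.50     2,078.7625     6,236.2875      24,945.1499
  4     2,437.50     1,971.3253     7,885.3011      39,426.5053
  5     2,437.50     1,869.4407     9,347.2037      56,083.2223
  6    27,437.50    19,955.6112   119,733.6670     838,135.6689
  Σ                 30,378.7168   149,898.0914     976,365.9209
P = 30,378.7168.
Convexity = Σ t(t+1)·PV / [P·(1+y)²] = 976,365.9209 / (30,378.7168 × 1.111970) = 28.90347.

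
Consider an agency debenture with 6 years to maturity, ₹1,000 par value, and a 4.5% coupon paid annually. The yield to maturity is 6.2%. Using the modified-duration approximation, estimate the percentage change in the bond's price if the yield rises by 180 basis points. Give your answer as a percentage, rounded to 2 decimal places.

Periodic yield y = 0.062. Modified duration first:
  t   CF        PV=CF/(1+0.062)^t    t·PV
  1        45.00        42.3729        42.3729
  2        45.00        39.8991        79.7983
  3        45.00        37.5698       112.7094
  4        45.00        35.3765       141.5059
  5        45.00        33.3112       166.5559
  6     1,045.00       728.3987     4,370.3925
  Σ                    916.9282     4,913.3348
P = 916.9282; D_Mac = 5.35847 yrs; D_mod = 5.35847/(1+0.062) = 5.04564 yrs.
ΔP/P ≈ -D_mod · Δy = -5.04564 × (+0.018) = -0.090822 = -9.0822%.

-9.08%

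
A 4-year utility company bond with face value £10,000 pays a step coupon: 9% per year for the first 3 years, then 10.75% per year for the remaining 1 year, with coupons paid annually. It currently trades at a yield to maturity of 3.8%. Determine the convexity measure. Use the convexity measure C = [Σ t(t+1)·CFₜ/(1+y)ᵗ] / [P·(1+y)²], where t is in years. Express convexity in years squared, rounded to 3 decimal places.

With y = 0.038:
  t   CF        PV=CF/(1+0.038)^t    t·PV        t(t+1)·PV
  1       900.00       867.0520       867.0520       1,734.1040
  2       900.00       835.3102     1,670.6205       5,011.8614
  3       900.00       804.7305     2,414.1914       9,656.7657
  4    11,075.00     9,540.1306    38,160.5225     190,802.6124
  Σ                 12,047.2234    43,112.3864     207,205.3435
P = 12,047.2234.
Convexity = Σ t(t+1)·PV / [P·(1+y)²] = 207,205.3435 / (12,047.2234 × 1.077444) = 15.96318.

15.963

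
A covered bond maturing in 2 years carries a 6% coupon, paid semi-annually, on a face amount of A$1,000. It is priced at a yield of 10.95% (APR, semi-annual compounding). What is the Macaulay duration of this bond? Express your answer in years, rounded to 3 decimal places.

Periodic yield y = 0.05475. Discount each cash flow and weight by its period:
  t   CF        PV=CF/(1+0.05475)^t    t·PV
  1        30.00        28.4428        28.4428
  2        30.00        26.9664        53.9327
  3        30.00        25.5666        76.6997
  4     1,030.00       832.2218     3,328.8872
  Σ                    913.1975     3,487.9624
Price P = Σ PV = 913.1975.
Macaulay duration = Σ(t·PV) / P = 3,487.9624 / 913.1975 = 3.81951 half-year periods.
In years: 3.81951 / 2 = 1.90975 years.

1.910 years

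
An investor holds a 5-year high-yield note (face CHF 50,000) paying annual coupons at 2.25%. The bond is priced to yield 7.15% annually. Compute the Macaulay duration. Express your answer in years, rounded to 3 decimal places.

Periodic yield y = 0.0715. Discount each cash flow and weight by its year:
  t   CF        PV=CF/(1+0.0715)^t    t·PV
  1     1,125.00     1,049.9300     1,049.9300
  2     1,125.00       979.8693     1,959.7387
  3     1,125.00       914.4838     2,743.4513
  4     1,125.00       853.4613     3,413.8451
  5    51,125.00    36,196.9889   180,984.9443
  Σ                 39,994.7332   190,151.9094
Price P = Σ PV = 39,994.7332.
Macaulay duration = Σ(t·PV) / P = 190,151.9094 / 39,994.7332 = 4.75442 years.

4.754 years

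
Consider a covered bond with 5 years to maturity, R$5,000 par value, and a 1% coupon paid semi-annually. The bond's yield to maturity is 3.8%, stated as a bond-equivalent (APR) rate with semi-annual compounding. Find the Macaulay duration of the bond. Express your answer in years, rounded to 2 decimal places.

4.88 years

Periodic yield y = 0.019. Discount each cash flow and weight by its period:
  t   CF        PV=CF/(1+0.019)^t    t·PV
  1        25.00        24.5339        24.5339
  2        25.00        24.0764        48.1528
  3        25.00        23.6275        70.8824
  4        25.00        23.1869        92.7477
  5        25.00        22.7546       113.7730
  6        25.00        22.3303       133.9819
  7        25.00        21.9140       153.3977
  8        25.00        21.5054       172.0428
  9        25.00        21.1044       189.9393
  10    5,025.00     4,162.8832    41,628.8320
  Σ                  4,367.9165    42,628.2835
Price P = Σ PV = 4,367.9165.
Macaulay duration = Σ(t·PV) / P = 42,628.2835 / 4,367.9165 = 9.75941 half-year periods.
In years: 9.75941 / 2 = 4.87970 years.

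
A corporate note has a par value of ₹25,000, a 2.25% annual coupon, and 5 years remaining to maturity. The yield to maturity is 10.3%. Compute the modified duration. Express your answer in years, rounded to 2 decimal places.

4.29 years

Periodic yield y = 0.103. First find Macaulay duration:
  t   CF        PV=CF/(1+0.103)^t    t·PV
  1       562.50       509.9728       509.9728
  2       562.50       462.3507       924.7014
  3       562.50       419.1756     1,257.5268
  4       562.50       380.0323     1,520.1291
  5    25,562.50    15,657.6205    78,288.1026
  Σ                 17,429.1519    82,500.4326
P = 17,429.1519; Macaulay duration = 82,500.4326 / 17,429.1519 = 4.73347 years.
Modified duration = D_Mac / (1 + y) = 4.73347 / 1.103 = 4.29145 years.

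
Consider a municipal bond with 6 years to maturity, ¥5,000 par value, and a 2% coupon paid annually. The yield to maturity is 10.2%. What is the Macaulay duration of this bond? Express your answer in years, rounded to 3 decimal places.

5.627 years

Periodic yield y = 0.102. Discount each cash flow and weight by its year:
  t   CF        PV=CF/(1+0.102)^t    t·PV
  1       100.00        90.7441        90.7441
  2       100.00        82.3449       164.6898
  3       100.00        74.7232       224.1695
  4       100.00        67.8069       271.2274
  5       100.00        61.5307       307.6536
  6     5,100.00     2,847.6107    17,085.6639
  Σ                  3,224.7604    18,144.1484
Price P = Σ PV = 3,224.7604.
Macaulay duration = Σ(t·PV) / P = 18,144.1484 / 3,224.7604 = 5.62651 years.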